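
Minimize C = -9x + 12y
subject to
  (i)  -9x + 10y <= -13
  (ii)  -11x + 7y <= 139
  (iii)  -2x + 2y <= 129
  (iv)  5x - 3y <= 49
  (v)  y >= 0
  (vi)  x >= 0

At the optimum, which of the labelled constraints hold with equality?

Extreme points and C = -9x + 12y:
  (451/23, 376/23) → C = 453/23
  (13/9, 0) → C = -13
  (49/5, 0) → C = -441/5

The minimum is at (49/5, 0). Substituting into each constraint, equality holds for (iv) and (v); the remaining constraints have slack.

(iv) and (v)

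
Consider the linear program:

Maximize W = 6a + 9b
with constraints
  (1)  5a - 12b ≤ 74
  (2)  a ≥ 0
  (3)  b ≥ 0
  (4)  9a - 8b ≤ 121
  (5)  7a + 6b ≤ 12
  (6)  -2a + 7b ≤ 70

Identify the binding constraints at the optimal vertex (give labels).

(2) and (5)

Corner points and W = 6a + 9b:
  (0, 0) → W = 0
  (0, 2) → W = 18
  (12/7, 0) → W = 72/7

The maximum is at (0, 2). Substituting into each constraint, equality holds for (2) and (5); the remaining constraints have slack.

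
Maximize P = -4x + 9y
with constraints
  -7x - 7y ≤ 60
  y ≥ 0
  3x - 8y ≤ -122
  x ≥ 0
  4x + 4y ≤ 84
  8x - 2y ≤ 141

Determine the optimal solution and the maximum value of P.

x = 0, y = 21, maximum P = 189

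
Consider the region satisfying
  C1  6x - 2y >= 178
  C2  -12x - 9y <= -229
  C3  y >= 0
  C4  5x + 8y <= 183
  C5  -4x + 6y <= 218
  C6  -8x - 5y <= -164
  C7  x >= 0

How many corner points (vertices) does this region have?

The feasible vertices (each the meet of two boundaries and inside every other half-plane) are:
  (89/3, 0)
  (895/29, 104/29)
  (183/5, 0)

3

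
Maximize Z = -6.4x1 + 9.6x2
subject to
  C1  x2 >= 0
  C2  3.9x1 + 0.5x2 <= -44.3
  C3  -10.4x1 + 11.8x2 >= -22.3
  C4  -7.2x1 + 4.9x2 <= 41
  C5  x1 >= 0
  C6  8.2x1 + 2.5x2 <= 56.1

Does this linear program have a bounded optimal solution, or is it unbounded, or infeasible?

infeasible

The boundaries x2 = 0 and -10.4x1 + 11.8x2 = -22.3 meet at (223/104, 0), but that point violates 3.9x1 + 0.5x2 ≤ -44.3. Every candidate vertex is excluded by some other constraint, so the feasible region is empty.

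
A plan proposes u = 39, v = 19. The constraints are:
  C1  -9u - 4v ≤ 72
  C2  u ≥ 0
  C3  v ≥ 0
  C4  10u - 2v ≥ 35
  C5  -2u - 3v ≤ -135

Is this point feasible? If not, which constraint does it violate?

C1: -427 ≤ 72 ✓
C2: 39 ≥ 0 ✓
C3: 19 ≥ 0 ✓
C4: 352 ≥ 35 ✓
C5: -135 ≤ -135 ✓

feasible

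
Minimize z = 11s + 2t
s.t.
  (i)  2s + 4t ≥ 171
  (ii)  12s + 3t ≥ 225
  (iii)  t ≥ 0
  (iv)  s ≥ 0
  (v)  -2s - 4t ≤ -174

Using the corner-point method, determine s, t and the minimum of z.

s = 0, t = 75, minimum z = 150

Vertices and z = 11s + 2t:
  (0, 75) → z = 150
  (9, 39) → z = 177
  (87, 0) → z = 957
The feasible region is unbounded (it extends along (0, 1), (1, 0)), but z strictly increases along every unbounded feasible direction, so there is no improving ray and the minimum is attained at a vertex.

The optimum lies where 12s + 3t = 225 and s = 0.
Solving simultaneously gives s = 0, t = 75.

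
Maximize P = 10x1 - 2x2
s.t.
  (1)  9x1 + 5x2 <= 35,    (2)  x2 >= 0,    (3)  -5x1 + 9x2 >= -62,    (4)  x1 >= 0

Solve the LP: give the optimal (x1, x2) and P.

Extreme points and P = 10x1 - 2x2:
  (35/9, 0) → P = 350/9
  (0, 7) → P = -14
  (0, 0) → P = 0

At the optimal vertex, 9x1 + 5x2 = 35 and x2 = 0.
Solving simultaneously gives x1 = 35/9, x2 = 0.

x1 = 35/9, x2 = 0, maximum P = 350/9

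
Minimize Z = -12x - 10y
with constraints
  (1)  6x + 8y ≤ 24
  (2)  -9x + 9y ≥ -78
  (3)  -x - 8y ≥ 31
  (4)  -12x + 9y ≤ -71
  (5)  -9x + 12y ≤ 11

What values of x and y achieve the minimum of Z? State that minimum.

x = 115/27, y = -119/27, minimum Z = -190/27

The optimum lies where -9x + 9y = -78 and -x - 8y = 31.
Solving simultaneously gives x = 115/27, y = -119/27.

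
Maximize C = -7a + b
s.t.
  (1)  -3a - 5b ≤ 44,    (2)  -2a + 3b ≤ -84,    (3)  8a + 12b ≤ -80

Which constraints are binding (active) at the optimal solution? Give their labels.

Feasible corners and C = -7a + b:
  (288/19, -340/19) → C = -124
  (32, -28) → C = -252
  (16, -52/3) → C = -388/3

The maximum is at (288/19, -340/19). Substituting into each constraint, equality holds for (1) and (2); the remaining constraints have slack.

(1) and (2)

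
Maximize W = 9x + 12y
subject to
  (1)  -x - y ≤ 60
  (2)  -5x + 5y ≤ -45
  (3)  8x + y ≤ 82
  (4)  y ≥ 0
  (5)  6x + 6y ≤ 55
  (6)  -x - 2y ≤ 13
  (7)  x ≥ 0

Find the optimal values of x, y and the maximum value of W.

x = 109/12, y = 1/12, maximum W = 331/4

Extreme points and W = 9x + 12y:
  (9, 0) → W = 81
  (109/12, 1/12) → W = 331/4
  (55/6, 0) → W = 165/2

The binding constraints are -5x + 5y = -45 and 6x + 6y = 55.
Solving simultaneously gives x = 109/12, y = 1/12.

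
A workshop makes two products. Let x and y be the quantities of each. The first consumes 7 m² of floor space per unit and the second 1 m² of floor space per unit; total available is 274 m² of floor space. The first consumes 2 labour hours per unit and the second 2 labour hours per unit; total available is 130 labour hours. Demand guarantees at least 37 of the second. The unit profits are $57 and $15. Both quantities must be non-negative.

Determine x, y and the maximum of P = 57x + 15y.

The binding constraints are 2x + 2y = 130 and y = 37.
Solving simultaneously gives x = 28, y = 37.

x = 28, y = 37, maximum P = 2151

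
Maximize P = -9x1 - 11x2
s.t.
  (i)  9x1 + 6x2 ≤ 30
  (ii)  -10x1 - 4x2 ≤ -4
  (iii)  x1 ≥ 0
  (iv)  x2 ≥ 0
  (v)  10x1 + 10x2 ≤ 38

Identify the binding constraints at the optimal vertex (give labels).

Corner points and P = -9x1 - 11x2:
  (10/3, 0) → P = -30
  (12/5, 7/5) → P = -37
  (0, 1) → P = -11
  (2/5, 0) → P = -18/5
  (0, 19/5) → P = -209/5

The maximum is at (2/5, 0). Substituting into each constraint, equality holds for (ii) and (iv); the remaining constraints have slack.

(ii) and (iv)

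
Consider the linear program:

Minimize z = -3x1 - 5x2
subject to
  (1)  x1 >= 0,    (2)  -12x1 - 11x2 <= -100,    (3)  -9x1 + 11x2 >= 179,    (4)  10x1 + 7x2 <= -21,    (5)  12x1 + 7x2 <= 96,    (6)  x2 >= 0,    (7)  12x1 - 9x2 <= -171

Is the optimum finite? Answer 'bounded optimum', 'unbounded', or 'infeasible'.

infeasible

The boundaries -12x1 - 11x2 = -100 and 10x1 + 7x2 = -21 meet at (-931/26, 626/13), but that point violates x1 ≥ 0. Every candidate vertex is excluded by some other constraint, so the feasible region is empty.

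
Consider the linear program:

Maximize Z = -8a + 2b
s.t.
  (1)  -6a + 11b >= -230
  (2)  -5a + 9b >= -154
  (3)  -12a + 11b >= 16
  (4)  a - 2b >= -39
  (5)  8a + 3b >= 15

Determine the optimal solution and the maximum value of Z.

a = -87/19, b = 327/19, maximum Z = 1350/19

The optimum lies where a - 2b = -39 and 8a + 3b = 15.
Solving simultaneously gives a = -87/19, b = 327/19.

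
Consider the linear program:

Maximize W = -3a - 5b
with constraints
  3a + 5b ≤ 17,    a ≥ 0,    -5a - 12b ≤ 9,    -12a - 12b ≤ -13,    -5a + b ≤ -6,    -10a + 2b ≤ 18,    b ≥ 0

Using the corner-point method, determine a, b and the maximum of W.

a = 6/5, b = 0, maximum W = -18/5

Extreme points and W = -3a - 5b:
  (47/28, 67/28) → W = -17
  (17/3, 0) → W = -17
  (6/5, 0) → W = -18/5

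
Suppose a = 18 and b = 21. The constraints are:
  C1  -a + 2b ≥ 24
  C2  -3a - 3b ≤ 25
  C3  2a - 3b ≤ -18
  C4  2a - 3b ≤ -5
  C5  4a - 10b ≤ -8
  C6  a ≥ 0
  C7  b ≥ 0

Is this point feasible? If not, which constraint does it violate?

C1: 24 ≥ 24 ✓
C2: -117 ≤ 25 ✓
C3: -27 ≤ -18 ✓
C4: -27 ≤ -5 ✓
C5: -138 ≤ -8 ✓
C6: 18 ≥ 0 ✓
C7: 21 ≥ 0 ✓

feasible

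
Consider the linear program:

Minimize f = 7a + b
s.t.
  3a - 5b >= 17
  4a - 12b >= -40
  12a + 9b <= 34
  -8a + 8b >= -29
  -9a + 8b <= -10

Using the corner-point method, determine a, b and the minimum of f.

a = -19, b = -181/8, minimum f = -1245/8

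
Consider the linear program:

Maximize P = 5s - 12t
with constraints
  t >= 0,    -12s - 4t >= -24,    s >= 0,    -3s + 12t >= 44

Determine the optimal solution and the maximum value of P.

s = 28/39, t = 50/13, maximum P = -1660/39

Extreme points and P = 5s - 12t:
  (0, 6) → P = -72
  (28/39, 50/13) → P = -1660/39
  (0, 11/3) → P = -44

The binding constraints are -12s - 4t = -24 and -3s + 12t = 44.
Solving simultaneously gives s = 28/39, t = 50/13.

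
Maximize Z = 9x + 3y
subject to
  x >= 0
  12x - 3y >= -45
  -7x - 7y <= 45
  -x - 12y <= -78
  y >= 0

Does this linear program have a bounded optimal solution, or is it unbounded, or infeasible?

unbounded

From the feasible point (0, 15), moving in the direction (1, 0) keeps every constraint satisfied while Z increases without bound.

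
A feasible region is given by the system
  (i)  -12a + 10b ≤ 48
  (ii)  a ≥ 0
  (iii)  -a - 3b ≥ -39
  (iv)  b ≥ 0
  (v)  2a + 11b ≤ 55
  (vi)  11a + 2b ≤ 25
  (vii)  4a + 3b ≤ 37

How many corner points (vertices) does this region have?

Pairwise boundary intersections that survive every other constraint:
  (0, 24/5)
  (11/76, 189/38)
  (0, 0)
  (25/11, 0)
  (55/39, 185/39)

5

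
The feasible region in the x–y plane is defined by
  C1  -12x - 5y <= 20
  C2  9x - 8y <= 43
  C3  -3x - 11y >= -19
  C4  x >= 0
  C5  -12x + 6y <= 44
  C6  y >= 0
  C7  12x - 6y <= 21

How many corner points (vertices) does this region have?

4

Intersecting each pair of boundary lines and keeping only the points that satisfy every inequality leaves:
  (0, 19/11)
  (23/10, 11/10)
  (0, 0)
  (7/4, 0)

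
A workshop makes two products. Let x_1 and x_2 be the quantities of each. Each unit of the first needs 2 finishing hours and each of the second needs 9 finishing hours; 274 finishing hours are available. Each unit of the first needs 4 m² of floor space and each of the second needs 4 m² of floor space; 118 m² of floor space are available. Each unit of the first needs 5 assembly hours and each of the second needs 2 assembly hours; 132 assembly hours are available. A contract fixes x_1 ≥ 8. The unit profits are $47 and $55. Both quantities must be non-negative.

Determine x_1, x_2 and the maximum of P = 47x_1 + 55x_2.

Extreme points and P = 47x_1 + 55x_2:
  (132/5, 0) → P = 6204/5
  (8, 0) → P = 376
  (73/3, 31/6) → P = 8567/6
  (8, 43/2) → P = 3117/2

The binding constraints are 4x_1 + 4x_2 = 118 and x_1 = 8.
Solving simultaneously gives x_1 = 8, x_2 = 43/2.

x_1 = 8, x_2 = 43/2, maximum P = 3117/2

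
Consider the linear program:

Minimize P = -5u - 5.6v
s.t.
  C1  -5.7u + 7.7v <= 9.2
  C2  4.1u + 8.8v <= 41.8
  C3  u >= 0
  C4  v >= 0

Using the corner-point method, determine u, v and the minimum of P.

u = 418/41, v = 0, minimum P = -2090/41

Feasible corners and P = -5u - 5.6v:
  (2190/743, 27598/8173) → P = -1374994/40865
  (0, 92/77) → P = -368/55
  (418/41, 0) → P = -2090/41
  (0, 0) → P = 0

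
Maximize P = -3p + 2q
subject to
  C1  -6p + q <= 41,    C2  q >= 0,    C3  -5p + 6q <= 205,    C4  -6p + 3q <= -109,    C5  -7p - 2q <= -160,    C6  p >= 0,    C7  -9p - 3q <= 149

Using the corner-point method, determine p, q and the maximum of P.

Extreme points and P = -3p + 2q:
  (160/7, 0) → P = -480/7
  (423/7, 1775/21) → P = -257/21
  (698/33, 197/33) → P = -1700/33
The feasible region is unbounded (it extends along (6, 5), (1, 0)), but P strictly decreases along every unbounded feasible direction, so there is no improving ray and the maximum is attained at a vertex.

p = 423/7, q = 1775/21, maximum P = -257/21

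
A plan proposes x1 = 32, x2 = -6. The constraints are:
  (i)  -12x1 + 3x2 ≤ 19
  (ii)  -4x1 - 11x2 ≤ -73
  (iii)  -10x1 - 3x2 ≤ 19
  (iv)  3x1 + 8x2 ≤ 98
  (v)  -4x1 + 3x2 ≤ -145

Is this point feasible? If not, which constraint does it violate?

not feasible — violates (ii)

Constraint (ii): -4x1 - 11x2 = -62, which is not ≤ -73. All other constraints are satisfied.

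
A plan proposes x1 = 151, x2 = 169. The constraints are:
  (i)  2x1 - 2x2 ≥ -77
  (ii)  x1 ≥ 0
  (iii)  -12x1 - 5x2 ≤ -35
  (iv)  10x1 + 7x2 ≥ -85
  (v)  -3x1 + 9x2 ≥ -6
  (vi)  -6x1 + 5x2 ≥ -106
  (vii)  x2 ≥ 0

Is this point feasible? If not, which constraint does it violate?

(i): -36 ≥ -77 ✓
(ii): 151 ≥ 0 ✓
(iii): -2657 ≤ -35 ✓
(iv): 2693 ≥ -85 ✓
(v): 1068 ≥ -6 ✓
(vi): -61 ≥ -106 ✓
(vii): 169 ≥ 0 ✓

feasible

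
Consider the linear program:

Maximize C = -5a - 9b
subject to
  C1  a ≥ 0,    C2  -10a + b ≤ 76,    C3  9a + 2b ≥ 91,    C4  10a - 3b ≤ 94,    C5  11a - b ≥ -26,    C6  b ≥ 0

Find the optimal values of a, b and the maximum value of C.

a = 461/47, b = 64/47, maximum C = -2881/47

Corner points and C = -5a - 9b:
  (50, 576) → C = -5434
  (461/47, 64/47) → C = -2881/47
  (39/31, 1235/31) → C = -11310/31
The feasible region is unbounded (it extends along (3, 10), (1, 10)), but C strictly decreases along every unbounded feasible direction, so there is no improving ray and the maximum is attained at a vertex.

The binding constraints are 9a + 2b = 91 and 10a - 3b = 94.
Solving simultaneously gives a = 461/47, b = 64/47.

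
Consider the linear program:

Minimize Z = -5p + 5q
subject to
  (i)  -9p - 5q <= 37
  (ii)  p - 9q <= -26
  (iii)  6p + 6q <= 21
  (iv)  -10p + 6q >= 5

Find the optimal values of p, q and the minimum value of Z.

p = 11/20, q = 59/20, minimum Z = 12

At the optimal vertex, p - 9q = -26 and 6p + 6q = 21.
Solving simultaneously gives p = 11/20, q = 59/20.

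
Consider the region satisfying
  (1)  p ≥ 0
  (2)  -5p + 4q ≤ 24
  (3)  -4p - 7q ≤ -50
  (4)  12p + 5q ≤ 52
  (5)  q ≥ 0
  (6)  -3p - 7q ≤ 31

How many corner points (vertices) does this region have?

The feasible vertices (each the meet of two boundaries and inside every other half-plane) are:
  (32/51, 346/51)
  (88/73, 548/73)
  (57/32, 49/8)

3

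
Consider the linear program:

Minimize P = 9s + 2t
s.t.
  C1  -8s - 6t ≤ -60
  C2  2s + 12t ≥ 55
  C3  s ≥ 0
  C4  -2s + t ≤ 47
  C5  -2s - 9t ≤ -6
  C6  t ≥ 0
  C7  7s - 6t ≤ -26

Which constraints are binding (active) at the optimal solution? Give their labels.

Vertices and P = 9s + 2t:
  (0, 10) → P = 20
  (34/15, 314/45) → P = 1546/45
  (0, 47) → P = 94
The feasible region is unbounded (it extends along (1, 2), (6, 7)), but P strictly increases along every unbounded feasible direction, so there is no improving ray and the minimum is attained at a vertex.

The minimum is at (0, 10). Substituting into each constraint, equality holds for C1 and C3; the remaining constraints have slack.

C1 and C3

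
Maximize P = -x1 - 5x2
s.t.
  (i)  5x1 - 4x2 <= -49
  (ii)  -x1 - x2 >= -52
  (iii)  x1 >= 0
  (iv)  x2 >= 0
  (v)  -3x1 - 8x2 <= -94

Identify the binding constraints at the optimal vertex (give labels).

(i) and (iii)

Vertices and P = -x1 - 5x2:
  (53/3, 103/3) → P = -568/3
  (0, 49/4) → P = -245/4
  (0, 52) → P = -260

The maximum is at (0, 49/4). Substituting into each constraint, equality holds for (i) and (iii); the remaining constraints have slack.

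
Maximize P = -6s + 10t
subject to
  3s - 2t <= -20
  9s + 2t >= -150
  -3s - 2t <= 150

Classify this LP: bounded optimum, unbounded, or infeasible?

unbounded

From the feasible point (-85/6, -45/4), moving in the direction (2, 3) keeps every constraint satisfied while P increases without bound.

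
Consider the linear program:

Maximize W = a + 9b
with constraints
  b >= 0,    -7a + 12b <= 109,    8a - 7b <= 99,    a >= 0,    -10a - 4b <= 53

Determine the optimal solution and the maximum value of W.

Feasible corners and W = a + 9b:
  (99/8, 0) → W = 99/8
  (0, 0) → W = 0
  (1951/47, 1565/47) → W = 16036/47
  (0, 109/12) → W = 327/4

a = 1951/47, b = 1565/47, maximum W = 16036/47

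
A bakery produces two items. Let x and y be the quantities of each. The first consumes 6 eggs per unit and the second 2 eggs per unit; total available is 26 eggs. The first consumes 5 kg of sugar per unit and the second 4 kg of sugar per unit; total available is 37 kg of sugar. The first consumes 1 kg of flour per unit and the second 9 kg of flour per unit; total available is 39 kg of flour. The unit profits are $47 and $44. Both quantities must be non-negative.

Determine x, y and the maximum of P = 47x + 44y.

x = 3, y = 4, maximum P = 317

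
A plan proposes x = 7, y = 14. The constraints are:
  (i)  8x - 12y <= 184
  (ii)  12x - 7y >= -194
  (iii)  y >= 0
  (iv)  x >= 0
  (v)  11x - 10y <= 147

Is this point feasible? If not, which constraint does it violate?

(i): -112 ≤ 184 ✓
(ii): -14 ≥ -194 ✓
(iii): 14 ≥ 0 ✓
(iv): 7 ≥ 0 ✓
(v): -63 ≤ 147 ✓

feasible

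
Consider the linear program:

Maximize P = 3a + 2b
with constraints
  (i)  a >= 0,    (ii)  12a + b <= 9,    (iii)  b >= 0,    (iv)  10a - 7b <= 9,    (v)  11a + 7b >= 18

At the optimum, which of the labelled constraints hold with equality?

(i) and (ii)

Feasible corners and P = 3a + 2b:
  (0, 9) → P = 18
  (0, 18/7) → P = 36/7
  (45/73, 117/73) → P = 369/73

The maximum is at (0, 9). Substituting into each constraint, equality holds for (i) and (ii); the remaining constraints have slack.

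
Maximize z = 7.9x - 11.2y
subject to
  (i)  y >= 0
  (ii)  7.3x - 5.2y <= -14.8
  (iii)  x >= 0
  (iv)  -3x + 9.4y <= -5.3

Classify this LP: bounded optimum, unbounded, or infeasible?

infeasible

The boundaries y = 0 and -3x + 9.4y = -5.3 meet at (53/30, 0), but that point violates 7.3x - 5.2y ≤ -14.8. Every candidate vertex is excluded by some other constraint, so the feasible region is empty.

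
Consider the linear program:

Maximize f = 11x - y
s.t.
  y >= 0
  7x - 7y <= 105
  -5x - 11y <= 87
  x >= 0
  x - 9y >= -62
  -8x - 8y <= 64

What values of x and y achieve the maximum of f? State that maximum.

Feasible corners and f = 11x - y:
  (15, 0) → f = 165
  (0, 0) → f = 0
  (197/8, 77/8) → f = 1045/4
  (0, 62/9) → f = -62/9

The binding constraints are 7x - 7y = 105 and x - 9y = -62.
Solving simultaneously gives x = 197/8, y = 77/8.

x = 197/8, y = 77/8, maximum f = 1045/4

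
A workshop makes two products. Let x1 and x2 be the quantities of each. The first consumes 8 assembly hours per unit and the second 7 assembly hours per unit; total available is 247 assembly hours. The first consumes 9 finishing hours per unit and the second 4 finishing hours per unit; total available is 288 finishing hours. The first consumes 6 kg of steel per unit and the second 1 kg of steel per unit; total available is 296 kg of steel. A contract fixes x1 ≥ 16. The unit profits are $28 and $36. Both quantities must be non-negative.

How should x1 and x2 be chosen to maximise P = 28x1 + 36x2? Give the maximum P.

x1 = 16, x2 = 17, maximum P = 1060

Corner points and P = 28x1 + 36x2:
  (247/8, 0) → P = 1729/2
  (16, 0) → P = 448
  (16, 17) → P = 1060

The optimum lies where 8x1 + 7x2 = 247 and x1 = 16.
Solving simultaneously gives x1 = 16, x2 = 17.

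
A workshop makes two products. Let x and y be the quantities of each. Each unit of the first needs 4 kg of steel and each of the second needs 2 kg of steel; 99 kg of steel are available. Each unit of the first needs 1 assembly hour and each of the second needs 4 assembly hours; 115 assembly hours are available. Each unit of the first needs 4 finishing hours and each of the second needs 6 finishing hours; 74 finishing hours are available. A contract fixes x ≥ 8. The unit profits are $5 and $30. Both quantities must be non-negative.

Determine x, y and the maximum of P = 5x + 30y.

Extreme points and P = 5x + 30y:
  (37/2, 0) → P = 185/2
  (8, 0) → P = 40
  (8, 7) → P = 250

x = 8, y = 7, maximum P = 250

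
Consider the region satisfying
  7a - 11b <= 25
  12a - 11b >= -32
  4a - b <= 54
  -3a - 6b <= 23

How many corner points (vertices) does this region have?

4

Pairwise boundary intersections that survive every other constraint:
  (569/37, 278/37)
  (-103/75, -236/75)
  (313/16, 97/4)
  (-89/21, -12/7)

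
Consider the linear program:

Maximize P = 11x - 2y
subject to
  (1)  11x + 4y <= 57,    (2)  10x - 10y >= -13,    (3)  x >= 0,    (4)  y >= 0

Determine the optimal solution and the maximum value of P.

x = 57/11, y = 0, maximum P = 57

Extreme points and P = 11x - 2y:
  (259/75, 713/150) → P = 712/25
  (57/11, 0) → P = 57
  (0, 13/10) → P = -13/5
  (0, 0) → P = 0

The binding constraints are 11x + 4y = 57 and y = 0.
Solving simultaneously gives x = 57/11, y = 0.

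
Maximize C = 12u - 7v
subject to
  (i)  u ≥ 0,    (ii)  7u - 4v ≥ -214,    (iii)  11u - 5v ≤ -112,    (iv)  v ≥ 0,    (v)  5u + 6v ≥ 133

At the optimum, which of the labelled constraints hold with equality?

(i) and (iii)

Corner points and C = 12u - 7v:
  (0, 107/2) → C = -749/2
  (0, 112/5) → C = -784/5
  (622/9, 1570/9) → C = -3526/9

The maximum is at (0, 112/5). Substituting into each constraint, equality holds for (i) and (iii); the remaining constraints have slack.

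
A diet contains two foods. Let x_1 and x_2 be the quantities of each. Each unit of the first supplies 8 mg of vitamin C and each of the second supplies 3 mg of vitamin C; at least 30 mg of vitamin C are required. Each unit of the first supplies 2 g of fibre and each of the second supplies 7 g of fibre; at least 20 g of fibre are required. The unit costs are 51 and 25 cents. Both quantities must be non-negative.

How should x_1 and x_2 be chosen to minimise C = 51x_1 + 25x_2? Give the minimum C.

The feasible region is unbounded (it extends along (0, 1), (1, 0)), but C strictly increases along every unbounded feasible direction, so there is no improving ray and the minimum is attained at a vertex.

The optimum lies where 8x_1 + 3x_2 = 30 and 2x_1 + 7x_2 = 20.
Solving simultaneously gives x_1 = 3, x_2 = 2.

x_1 = 3, x_2 = 2, minimum C = 203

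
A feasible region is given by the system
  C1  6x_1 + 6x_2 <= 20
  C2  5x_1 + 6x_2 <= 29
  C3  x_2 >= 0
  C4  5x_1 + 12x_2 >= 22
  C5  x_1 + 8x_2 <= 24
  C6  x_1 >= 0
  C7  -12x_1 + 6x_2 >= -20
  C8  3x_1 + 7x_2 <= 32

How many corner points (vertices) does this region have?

Of the 28 pairwise boundary intersections, those satisfying every inequality are:
  (8/21, 62/21)
  (20/9, 10/9)
  (0, 11/6)
  (62/29, 82/87)
  (0, 3)

5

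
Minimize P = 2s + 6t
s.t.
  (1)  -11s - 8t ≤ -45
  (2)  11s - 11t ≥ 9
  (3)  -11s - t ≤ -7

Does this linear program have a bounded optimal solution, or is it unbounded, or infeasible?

From the feasible point (567/209, 36/19), moving in the direction (8, -11) keeps every constraint satisfied while P decreases without bound.

unbounded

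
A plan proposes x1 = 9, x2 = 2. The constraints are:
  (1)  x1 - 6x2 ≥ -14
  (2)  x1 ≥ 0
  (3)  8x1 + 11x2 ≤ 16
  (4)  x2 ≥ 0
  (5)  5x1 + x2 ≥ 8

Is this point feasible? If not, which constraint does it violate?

not feasible — violates (3)

Constraint (3): 8x1 + 11x2 = 94, which is not ≤ 16. All other constraints are satisfied.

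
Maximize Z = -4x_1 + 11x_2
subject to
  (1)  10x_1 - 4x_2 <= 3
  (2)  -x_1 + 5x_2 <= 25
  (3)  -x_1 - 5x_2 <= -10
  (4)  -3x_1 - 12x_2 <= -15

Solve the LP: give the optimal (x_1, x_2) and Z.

Extreme points and Z = -4x_1 + 11x_2:
  (5/2, 11/2) → Z = 101/2
  (55/54, 97/54) → Z = 847/54
  (-15/2, 7/2) → Z = 137/2

x_1 = -15/2, x_2 = 7/2, maximum Z = 137/2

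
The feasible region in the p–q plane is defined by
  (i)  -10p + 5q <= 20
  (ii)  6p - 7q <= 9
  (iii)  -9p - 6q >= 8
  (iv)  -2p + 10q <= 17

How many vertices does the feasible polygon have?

3

Intersecting each pair of boundary lines and keeping only the points that satisfy every inequality leaves:
  (-37/8, -21/4)
  (-32/21, 20/21)
  (-2/99, -43/33)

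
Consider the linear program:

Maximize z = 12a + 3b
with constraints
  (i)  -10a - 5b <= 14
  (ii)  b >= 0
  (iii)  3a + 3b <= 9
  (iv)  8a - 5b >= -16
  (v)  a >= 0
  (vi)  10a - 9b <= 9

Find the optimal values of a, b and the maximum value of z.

Extreme points and z = 12a + 3b:
  (0, 0) → z = 0
  (9/10, 0) → z = 54/5
  (0, 3) → z = 9
  (36/19, 21/19) → z = 495/19

At the optimal vertex, 3a + 3b = 9 and 10a - 9b = 9.
Solving simultaneously gives a = 36/19, b = 21/19.

a = 36/19, b = 21/19, maximum z = 495/19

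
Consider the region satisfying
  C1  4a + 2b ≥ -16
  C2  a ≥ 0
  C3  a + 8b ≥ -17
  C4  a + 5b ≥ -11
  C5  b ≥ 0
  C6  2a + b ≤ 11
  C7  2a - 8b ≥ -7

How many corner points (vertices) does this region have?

4

The feasible vertices (each the meet of two boundaries and inside every other half-plane) are:
  (0, 0)
  (0, 7/8)
  (11/2, 0)
  (9/2, 2)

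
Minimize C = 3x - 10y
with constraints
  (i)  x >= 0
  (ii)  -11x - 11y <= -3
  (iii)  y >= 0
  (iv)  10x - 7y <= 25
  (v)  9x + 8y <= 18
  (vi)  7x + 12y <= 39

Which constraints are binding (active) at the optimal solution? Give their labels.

(i) and (v)

Feasible corners and C = 3x - 10y:
  (0, 3/11) → C = -30/11
  (0, 9/4) → C = -45/2
  (3/11, 0) → C = 9/11
  (2, 0) → C = 6

The minimum is at (0, 9/4). Substituting into each constraint, equality holds for (i) and (v); the remaining constraints have slack.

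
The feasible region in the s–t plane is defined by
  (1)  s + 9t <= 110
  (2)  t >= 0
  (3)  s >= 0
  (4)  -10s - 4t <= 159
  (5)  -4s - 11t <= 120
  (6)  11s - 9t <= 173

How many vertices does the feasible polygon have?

Pairwise boundary intersections that survive every other constraint:
  (0, 110/9)
  (283/12, 1037/108)
  (0, 0)
  (173/11, 0)

4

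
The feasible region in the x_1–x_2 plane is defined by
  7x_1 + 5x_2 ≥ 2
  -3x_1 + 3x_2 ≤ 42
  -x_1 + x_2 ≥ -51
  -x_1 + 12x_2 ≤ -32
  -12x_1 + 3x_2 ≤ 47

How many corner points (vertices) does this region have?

3

The feasible vertices (each the meet of two boundaries and inside every other half-plane) are:
  (257/12, -355/12)
  (184/89, -222/89)
  (580/11, 19/11)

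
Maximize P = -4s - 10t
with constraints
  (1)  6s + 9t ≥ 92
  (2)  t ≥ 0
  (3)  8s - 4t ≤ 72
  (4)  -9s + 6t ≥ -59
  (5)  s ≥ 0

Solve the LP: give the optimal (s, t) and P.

s = 361/39, t = 158/39, maximum P = -1008/13

Extreme points and P = -4s - 10t:
  (361/39, 158/39) → P = -1008/13
  (0, 92/9) → P = -920/9
  (49/3, 44/3) → P = -212
The feasible region is unbounded (it extends along (0, 1), (1, 2)), but P strictly decreases along every unbounded feasible direction, so there is no improving ray and the maximum is attained at a vertex.

The optimum lies where 6s + 9t = 92 and -9s + 6t = -59.
Solving simultaneously gives s = 361/39, t = 158/39.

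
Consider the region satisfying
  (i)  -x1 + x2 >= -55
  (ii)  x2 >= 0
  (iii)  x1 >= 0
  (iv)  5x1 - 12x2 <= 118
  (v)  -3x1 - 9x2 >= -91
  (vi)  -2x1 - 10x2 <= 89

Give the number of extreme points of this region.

4

Pairwise boundary intersections that survive every other constraint:
  (0, 0)
  (118/5, 0)
  (0, 91/9)
  (718/27, 101/81)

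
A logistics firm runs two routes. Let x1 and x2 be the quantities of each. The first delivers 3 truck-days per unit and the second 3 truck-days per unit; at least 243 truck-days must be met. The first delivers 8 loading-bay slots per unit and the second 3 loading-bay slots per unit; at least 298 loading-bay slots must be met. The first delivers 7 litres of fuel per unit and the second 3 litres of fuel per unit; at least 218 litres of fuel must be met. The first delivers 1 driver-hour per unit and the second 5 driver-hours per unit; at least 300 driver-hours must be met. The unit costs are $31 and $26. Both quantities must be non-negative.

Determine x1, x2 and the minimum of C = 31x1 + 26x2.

x1 = 11, x2 = 70, minimum C = 2161

Corner points and C = 31x1 + 26x2:
  (0, 298/3) → C = 7748/3
  (300, 0) → C = 9300
  (11, 70) → C = 2161
  (105/4, 219/4) → C = 8949/4
The feasible region is unbounded (it extends along (0, 1), (1, 0)), but C strictly increases along every unbounded feasible direction, so there is no improving ray and the minimum is attained at a vertex.

The optimum lies where 3x1 + 3x2 = 243 and 8x1 + 3x2 = 298.
Solving simultaneously gives x1 = 11, x2 = 70.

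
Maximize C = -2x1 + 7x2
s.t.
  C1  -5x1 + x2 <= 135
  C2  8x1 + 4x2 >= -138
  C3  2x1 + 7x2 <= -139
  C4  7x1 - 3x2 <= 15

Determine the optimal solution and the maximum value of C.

x1 = -205/24, x2 = -209/12, maximum C = -629/6

Extreme points and C = -2x1 + 7x2:
  (-205/24, -209/12) → C = -629/6
  (-177/26, -543/26) → C = -3447/26
  (-312/55, -1003/55) → C = -6397/55

At the optimal vertex, 8x1 + 4x2 = -138 and 2x1 + 7x2 = -139.
Solving simultaneously gives x1 = -205/24, x2 = -209/12.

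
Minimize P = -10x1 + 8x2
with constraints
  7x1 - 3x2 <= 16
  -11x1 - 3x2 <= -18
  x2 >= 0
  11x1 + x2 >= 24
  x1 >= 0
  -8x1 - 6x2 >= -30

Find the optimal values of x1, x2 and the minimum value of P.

x1 = 16/7, x2 = 0, minimum P = -160/7

Extreme points and P = -10x1 + 8x2:
  (16/7, 0) → P = -160/7
  (31/11, 41/33) → P = -602/33
  (24/11, 0) → P = -240/11
  (57/29, 69/29) → P = -18/29

At the optimal vertex, 7x1 - 3x2 = 16 and x2 = 0.
Solving simultaneously gives x1 = 16/7, x2 = 0.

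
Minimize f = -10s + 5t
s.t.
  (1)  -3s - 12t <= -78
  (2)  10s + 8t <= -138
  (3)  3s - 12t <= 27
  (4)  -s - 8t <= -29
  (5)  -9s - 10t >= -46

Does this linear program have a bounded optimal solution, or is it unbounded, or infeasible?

Corner points and f = -10s + 5t:
  (-95/4, 199/16) → f = 4795/16
  (-437/7, 851/14) → f = 12995/14
The feasible region has finitely many vertices and no improving ray; the minimum is 4795/16 at (-95/4, 199/16).

bounded optimum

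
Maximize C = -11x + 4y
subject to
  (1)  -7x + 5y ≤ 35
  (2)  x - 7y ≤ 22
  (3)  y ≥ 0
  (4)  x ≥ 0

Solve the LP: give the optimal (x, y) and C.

Vertices and C = -11x + 4y:
  (0, 7) → C = 28
  (22, 0) → C = -242
  (0, 0) → C = 0
The feasible region is unbounded (it extends along (7, 1), (5, 7)), but C strictly decreases along every unbounded feasible direction, so there is no improving ray and the maximum is attained at a vertex.

The optimum lies where -7x + 5y = 35 and x = 0.
Solving simultaneously gives x = 0, y = 7.

x = 0, y = 7, maximum C = 28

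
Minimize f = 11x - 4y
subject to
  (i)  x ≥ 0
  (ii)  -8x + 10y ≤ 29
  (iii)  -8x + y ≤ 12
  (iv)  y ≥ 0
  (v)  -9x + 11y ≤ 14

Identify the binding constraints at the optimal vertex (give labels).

Feasible corners and f = 11x - 4y:
  (0, 0) → f = 0
  (0, 14/11) → f = -56/11
  (179/2, 149/2) → f = 1373/2
The feasible region is unbounded (it extends along (5, 4), (1, 0)), but f strictly increases along every unbounded feasible direction, so there is no improving ray and the minimum is attained at a vertex.

The minimum is at (0, 14/11). Substituting into each constraint, equality holds for (i) and (v); the remaining constraints have slack.

(i) and (v)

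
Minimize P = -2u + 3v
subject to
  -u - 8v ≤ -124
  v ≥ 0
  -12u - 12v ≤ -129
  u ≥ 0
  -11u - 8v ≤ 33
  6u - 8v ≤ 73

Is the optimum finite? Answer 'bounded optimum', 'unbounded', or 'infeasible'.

Corner points and P = -2u + 3v:
  (0, 31/2) → P = 93/2
  (197/7, 671/56) → P = -1139/56
The feasible region has finitely many vertices and no improving ray; the minimum is -1139/56 at (197/7, 671/56).

bounded optimum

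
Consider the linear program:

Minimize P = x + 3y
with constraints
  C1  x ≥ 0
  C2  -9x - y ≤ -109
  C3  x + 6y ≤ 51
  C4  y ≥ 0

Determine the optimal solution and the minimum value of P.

x = 109/9, y = 0, minimum P = 109/9

Extreme points and P = x + 3y:
  (603/53, 350/53) → P = 1653/53
  (109/9, 0) → P = 109/9
  (51, 0) → P = 51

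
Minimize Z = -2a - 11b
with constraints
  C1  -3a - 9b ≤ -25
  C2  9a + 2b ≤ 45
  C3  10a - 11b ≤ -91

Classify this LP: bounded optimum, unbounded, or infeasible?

unbounded

From the feasible point (-544/123, 523/123), moving in the direction (-9, 3) keeps every constraint satisfied while Z decreases without bound.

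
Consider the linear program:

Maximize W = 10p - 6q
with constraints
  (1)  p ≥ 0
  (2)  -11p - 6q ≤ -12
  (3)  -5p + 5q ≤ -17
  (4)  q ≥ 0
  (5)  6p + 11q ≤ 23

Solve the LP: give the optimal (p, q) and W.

Vertices and W = 10p - 6q:
  (17/5, 0) → W = 34
  (302/85, 13/85) → W = 2942/85
  (23/6, 0) → W = 115/3

The optimum lies where q = 0 and 6p + 11q = 23.
Solving simultaneously gives p = 23/6, q = 0.

p = 23/6, q = 0, maximum W = 115/3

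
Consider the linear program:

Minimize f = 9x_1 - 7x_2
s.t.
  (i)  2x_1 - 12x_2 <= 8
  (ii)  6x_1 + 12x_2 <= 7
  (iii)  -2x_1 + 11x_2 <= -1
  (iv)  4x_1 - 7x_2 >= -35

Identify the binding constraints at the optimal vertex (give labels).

Extreme points and f = 9x_1 - 7x_2:
  (15/8, -17/48) → f = 929/48
  (-14, -3) → f = -105
  (89/90, 4/45) → f = 149/18
  (-196/15, -37/15) → f = -301/3

The minimum is at (-14, -3). Substituting into each constraint, equality holds for (i) and (iv); the remaining constraints have slack.

(i) and (iv)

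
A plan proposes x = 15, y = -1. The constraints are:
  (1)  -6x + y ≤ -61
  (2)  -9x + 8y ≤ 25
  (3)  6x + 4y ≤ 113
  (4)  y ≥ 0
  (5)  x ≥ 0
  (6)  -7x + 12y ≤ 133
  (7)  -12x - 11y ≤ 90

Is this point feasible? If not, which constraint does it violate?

Constraint (4): y = -1, which is not ≥ 0. All other constraints are satisfied.

not feasible — violates (4)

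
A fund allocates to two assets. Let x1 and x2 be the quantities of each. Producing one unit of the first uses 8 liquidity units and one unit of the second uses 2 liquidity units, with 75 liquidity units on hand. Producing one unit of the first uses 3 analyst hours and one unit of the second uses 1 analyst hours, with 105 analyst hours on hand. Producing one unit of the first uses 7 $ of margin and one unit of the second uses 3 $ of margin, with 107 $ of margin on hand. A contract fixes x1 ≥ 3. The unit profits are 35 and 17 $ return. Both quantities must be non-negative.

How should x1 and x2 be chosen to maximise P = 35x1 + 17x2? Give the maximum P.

x1 = 3, x2 = 51/2, maximum P = 1077/2

Extreme points and P = 35x1 + 17x2:
  (75/8, 0) → P = 2625/8
  (3, 0) → P = 105
  (3, 51/2) → P = 1077/2

The binding constraints are 8x1 + 2x2 = 75 and x1 = 3.
Solving simultaneously gives x1 = 3, x2 = 51/2.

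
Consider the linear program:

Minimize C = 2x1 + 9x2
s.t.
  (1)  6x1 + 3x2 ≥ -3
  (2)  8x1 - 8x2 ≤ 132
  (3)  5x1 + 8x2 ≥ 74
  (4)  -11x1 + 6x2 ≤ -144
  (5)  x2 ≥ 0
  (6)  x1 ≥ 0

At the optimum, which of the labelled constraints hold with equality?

Extreme points and C = 2x1 + 9x2:
  (33/2, 0) → C = 33
  (798/59, 47/59) → C = 2019/59
  (74/5, 0) → C = 148/5
The feasible region is unbounded (it extends along (1, 1), (6, 11)), but C strictly increases along every unbounded feasible direction, so there is no improving ray and the minimum is attained at a vertex.

The minimum is at (74/5, 0). Substituting into each constraint, equality holds for (3) and (5); the remaining constraints have slack.

(3) and (5)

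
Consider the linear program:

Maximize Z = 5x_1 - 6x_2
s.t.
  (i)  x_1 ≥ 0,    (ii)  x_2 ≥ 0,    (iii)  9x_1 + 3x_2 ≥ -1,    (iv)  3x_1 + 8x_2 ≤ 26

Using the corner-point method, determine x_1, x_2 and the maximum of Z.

Vertices and Z = 5x_1 - 6x_2:
  (0, 0) → Z = 0
  (0, 13/4) → Z = -39/2
  (26/3, 0) → Z = 130/3

x_1 = 26/3, x_2 = 0, maximum Z = 130/3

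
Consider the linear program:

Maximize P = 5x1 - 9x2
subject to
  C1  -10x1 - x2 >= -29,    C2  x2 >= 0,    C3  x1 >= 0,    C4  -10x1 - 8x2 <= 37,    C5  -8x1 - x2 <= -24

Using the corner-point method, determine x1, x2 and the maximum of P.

x1 = 5/2, x2 = 4, maximum P = -47/2

Vertices and P = 5x1 - 9x2:
  (0, 29) → P = -261
  (5/2, 4) → P = -47/2
  (0, 24) → P = -216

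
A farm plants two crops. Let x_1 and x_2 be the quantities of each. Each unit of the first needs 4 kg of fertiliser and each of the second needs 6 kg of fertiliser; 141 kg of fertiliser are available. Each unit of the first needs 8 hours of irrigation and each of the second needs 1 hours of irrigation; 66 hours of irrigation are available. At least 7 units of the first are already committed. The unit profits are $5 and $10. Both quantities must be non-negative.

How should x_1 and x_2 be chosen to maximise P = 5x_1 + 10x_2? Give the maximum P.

x_1 = 7, x_2 = 10, maximum P = 135

Feasible corners and P = 5x_1 + 10x_2:
  (33/4, 0) → P = 165/4
  (7, 0) → P = 35
  (7, 10) → P = 135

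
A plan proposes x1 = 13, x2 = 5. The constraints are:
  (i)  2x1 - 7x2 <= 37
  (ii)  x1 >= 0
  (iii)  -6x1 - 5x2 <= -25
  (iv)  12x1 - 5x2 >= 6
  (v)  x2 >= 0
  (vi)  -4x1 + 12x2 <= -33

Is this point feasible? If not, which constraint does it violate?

Constraint (vi): -4x1 + 12x2 = 8, which is not ≤ -33. All other constraints are satisfied.

not feasible — violates (vi)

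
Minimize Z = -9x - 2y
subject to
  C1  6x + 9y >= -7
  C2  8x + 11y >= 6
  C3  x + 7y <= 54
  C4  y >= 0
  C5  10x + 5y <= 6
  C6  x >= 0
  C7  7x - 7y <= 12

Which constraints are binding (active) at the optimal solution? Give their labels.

Corner points and Z = -9x - 2y:
  (18/35, 6/35) → Z = -174/35
  (0, 6/11) → Z = -12/11
  (0, 6/5) → Z = -12/5

The minimum is at (18/35, 6/35). Substituting into each constraint, equality holds for C2 and C5; the remaining constraints have slack.

C2 and C5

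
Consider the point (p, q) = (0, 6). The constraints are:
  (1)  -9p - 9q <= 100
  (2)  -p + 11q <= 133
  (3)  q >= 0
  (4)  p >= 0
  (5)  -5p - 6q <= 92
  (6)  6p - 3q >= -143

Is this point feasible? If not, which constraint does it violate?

feasible

(1): -54 ≤ 100 ✓
(2): 66 ≤ 133 ✓
(3): 6 ≥ 0 ✓
(4): 0 ≥ 0 ✓
(5): -36 ≤ 92 ✓
(6): -18 ≥ -143 ✓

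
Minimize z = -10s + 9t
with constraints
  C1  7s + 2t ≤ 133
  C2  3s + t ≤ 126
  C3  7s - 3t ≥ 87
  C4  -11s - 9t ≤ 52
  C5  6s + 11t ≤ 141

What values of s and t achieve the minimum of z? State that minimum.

Feasible corners and z = -10s + 9t:
  (1301/41, -1827/41) → z = -29453/41
  (1181/65, 189/65) → z = -10109/65
  (209/32, -1321/96) → z = -6053/32
  (276/19, 93/19) → z = -1923/19

s = 1301/41, t = -1827/41, minimum z = -29453/41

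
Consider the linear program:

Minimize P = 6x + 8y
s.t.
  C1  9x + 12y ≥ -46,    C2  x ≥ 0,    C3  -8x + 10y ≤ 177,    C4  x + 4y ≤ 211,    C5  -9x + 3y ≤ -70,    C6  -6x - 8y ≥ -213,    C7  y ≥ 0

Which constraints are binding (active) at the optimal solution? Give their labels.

Corner points and P = 6x + 8y:
  (1199/90, 499/30) → P = 213
  (70/9, 0) → P = 140/3
  (71/2, 0) → P = 213

The minimum is at (70/9, 0). Substituting into each constraint, equality holds for C5 and C7; the remaining constraints have slack.

C5 and C7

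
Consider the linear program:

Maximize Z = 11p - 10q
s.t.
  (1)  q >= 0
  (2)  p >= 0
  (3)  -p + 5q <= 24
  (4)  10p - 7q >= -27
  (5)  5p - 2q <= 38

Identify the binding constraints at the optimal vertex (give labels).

Extreme points and Z = 11p - 10q:
  (0, 0) → Z = 0
  (38/5, 0) → Z = 418/5
  (0, 27/7) → Z = -270/7
  (33/43, 213/43) → Z = -1767/43
  (238/23, 158/23) → Z = 1038/23

The maximum is at (38/5, 0). Substituting into each constraint, equality holds for (1) and (5); the remaining constraints have slack.

(1) and (5)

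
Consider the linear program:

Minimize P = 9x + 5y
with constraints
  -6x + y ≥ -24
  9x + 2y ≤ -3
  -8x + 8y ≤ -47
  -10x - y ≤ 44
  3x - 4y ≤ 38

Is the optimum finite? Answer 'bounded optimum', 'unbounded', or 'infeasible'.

Extreme points and P = 9x + 5y:
  (35/44, -447/88) → P = -1605/88
  (32/21, -117/14) → P = -393/14
  (-305/88, -411/44) → P = -6855/88
  (-138/43, -512/43) → P = -3802/43
The feasible region has finitely many vertices and no improving ray; the minimum is -3802/43 at (-138/43, -512/43).

bounded optimum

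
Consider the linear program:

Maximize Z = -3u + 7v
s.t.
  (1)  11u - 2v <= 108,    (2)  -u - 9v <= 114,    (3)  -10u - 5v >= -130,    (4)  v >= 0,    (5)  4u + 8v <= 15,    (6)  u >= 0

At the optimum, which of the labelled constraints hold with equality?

(5) and (6)

Vertices and Z = -3u + 7v:
  (15/4, 0) → Z = -45/4
  (0, 0) → Z = 0
  (0, 15/8) → Z = 105/8

The maximum is at (0, 15/8). Substituting into each constraint, equality holds for (5) and (6); the remaining constraints have slack.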